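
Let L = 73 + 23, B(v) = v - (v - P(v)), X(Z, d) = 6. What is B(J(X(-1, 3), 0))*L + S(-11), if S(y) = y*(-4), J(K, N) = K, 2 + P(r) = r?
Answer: 428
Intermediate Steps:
P(r) = -2 + r
B(v) = -2 + v (B(v) = v - (v - (-2 + v)) = v - (v + (2 - v)) = v - 1*2 = v - 2 = -2 + v)
S(y) = -4*y
L = 96
B(J(X(-1, 3), 0))*L + S(-11) = (-2 + 6)*96 - 4*(-11) = 4*96 + 44 = 384 + 44 = 428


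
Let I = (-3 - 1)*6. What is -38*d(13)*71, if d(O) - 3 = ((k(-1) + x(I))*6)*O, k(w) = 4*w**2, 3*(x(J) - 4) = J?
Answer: -8094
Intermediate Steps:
I = -24 (I = -4*6 = -24)
x(J) = 4 + J/3
d(O) = 3 (d(O) = 3 + ((4*(-1)**2 + (4 + (1/3)*(-24)))*6)*O = 3 + ((4*1 + (4 - 8))*6)*O = 3 + ((4 - 4)*6)*O = 3 + (0*6)*O = 3 + 0*O = 3 + 0 = 3)
-38*d(13)*71 = -38*3*71 = -114*71 = -8094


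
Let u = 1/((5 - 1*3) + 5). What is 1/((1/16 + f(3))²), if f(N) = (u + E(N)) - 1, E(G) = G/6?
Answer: 12544/1089 ≈ 11.519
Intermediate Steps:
E(G) = G/6 (E(G) = G*(⅙) = G/6)
u = ⅐ (u = 1/((5 - 3) + 5) = 1/(2 + 5) = 1/7 = ⅐ ≈ 0.14286)
f(N) = -6/7 + N/6 (f(N) = (⅐ + N/6) - 1 = -6/7 + N/6)
1/((1/16 + f(3))²) = 1/((1/16 + (-6/7 + (⅙)*3))²) = 1/((1/16 + (-6/7 + ½))²) = 1/((1/16 - 5/14)²) = 1/((-33/112)²) = 1/(1089/12544) = 12544/1089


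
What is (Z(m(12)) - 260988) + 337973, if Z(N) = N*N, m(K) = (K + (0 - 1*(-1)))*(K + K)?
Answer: 174329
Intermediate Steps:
m(K) = 2*K*(1 + K) (m(K) = (K + (0 + 1))*(2*K) = (K + 1)*(2*K) = (1 + K)*(2*K) = 2*K*(1 + K))
Z(N) = N²
(Z(m(12)) - 260988) + 337973 = ((2*12*(1 + 12))² - 260988) + 337973 = ((2*12*13)² - 260988) + 337973 = (312² - 260988) + 337973 = (97344 - 260988) + 337973 = -163644 + 337973 = 174329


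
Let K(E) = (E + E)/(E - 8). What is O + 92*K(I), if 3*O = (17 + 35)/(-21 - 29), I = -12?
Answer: 8254/75 ≈ 110.05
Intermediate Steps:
O = -26/75 (O = ((17 + 35)/(-21 - 29))/3 = (52/(-50))/3 = (52*(-1/50))/3 = (1/3)*(-26/25) = -26/75 ≈ -0.34667)
K(E) = 2*E/(-8 + E) (K(E) = (2*E)/(-8 + E) = 2*E/(-8 + E))
O + 92*K(I) = -26/75 + 92*(2*(-12)/(-8 - 12)) = -26/75 + 92*(2*(-12)/(-20)) = -26/75 + 92*(2*(-12)*(-1/20)) = -26/75 + 92*(6/5) = -26/75 + 552/5 = 8254/75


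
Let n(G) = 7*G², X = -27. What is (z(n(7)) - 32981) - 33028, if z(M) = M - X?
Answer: -65639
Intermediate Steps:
z(M) = 27 + M (z(M) = M - 1*(-27) = M + 27 = 27 + M)
(z(n(7)) - 32981) - 33028 = ((27 + 7*7²) - 32981) - 33028 = ((27 + 7*49) - 32981) - 33028 = ((27 + 343) - 32981) - 33028 = (370 - 32981) - 33028 = -32611 - 33028 = -65639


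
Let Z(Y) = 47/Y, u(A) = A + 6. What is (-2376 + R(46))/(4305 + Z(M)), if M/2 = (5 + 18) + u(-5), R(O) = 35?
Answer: -112368/206687 ≈ -0.54366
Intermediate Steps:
u(A) = 6 + A
M = 48 (M = 2*((5 + 18) + (6 - 5)) = 2*(23 + 1) = 2*24 = 48)
(-2376 + R(46))/(4305 + Z(M)) = (-2376 + 35)/(4305 + 47/48) = -2341/(4305 + 47*(1/48)) = -2341/(4305 + 47/48) = -2341/206687/48 = -2341*48/206687 = -112368/206687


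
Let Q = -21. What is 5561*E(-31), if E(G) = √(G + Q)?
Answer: 11122*I*√13 ≈ 40101.0*I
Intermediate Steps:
E(G) = √(-21 + G) (E(G) = √(G - 21) = √(-21 + G))
5561*E(-31) = 5561*√(-21 - 31) = 5561*√(-52) = 5561*(2*I*√13) = 11122*I*√13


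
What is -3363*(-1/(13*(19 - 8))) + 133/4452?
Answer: 2141585/90948 ≈ 23.547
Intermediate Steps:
-3363*(-1/(13*(19 - 8))) + 133/4452 = -3363/((-13*11)) + 133*(1/4452) = -3363/(-143) + 19/636 = -3363*(-1/143) + 19/636 = 3363/143 + 19/636 = 2141585/90948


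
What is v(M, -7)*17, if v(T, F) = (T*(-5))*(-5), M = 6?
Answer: 2550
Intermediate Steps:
v(T, F) = 25*T (v(T, F) = -5*T*(-5) = 25*T)
v(M, -7)*17 = (25*6)*17 = 150*17 = 2550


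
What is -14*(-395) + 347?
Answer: 5877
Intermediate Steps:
-14*(-395) + 347 = 5530 + 347 = 5877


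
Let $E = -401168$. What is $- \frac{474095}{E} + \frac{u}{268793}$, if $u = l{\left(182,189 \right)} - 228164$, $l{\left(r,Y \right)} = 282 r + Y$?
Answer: $\frac{56566688967}{107831150224} \approx 0.52459$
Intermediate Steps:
$l{\left(r,Y \right)} = Y + 282 r$
$u = -176651$ ($u = \left(189 + 282 \cdot 182\right) - 228164 = \left(189 + 51324\right) - 228164 = 51513 - 228164 = -176651$)
$- \frac{474095}{E} + \frac{u}{268793} = - \frac{474095}{-401168} - \frac{176651}{268793} = \left(-474095\right) \left(- \frac{1}{401168}\right) - \frac{176651}{268793} = \frac{474095}{401168} - \frac{176651}{268793} = \frac{56566688967}{107831150224}$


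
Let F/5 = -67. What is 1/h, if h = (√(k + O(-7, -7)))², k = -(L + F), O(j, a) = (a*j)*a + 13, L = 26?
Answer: -1/21 ≈ -0.047619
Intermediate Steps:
F = -335 (F = 5*(-67) = -335)
O(j, a) = 13 + j*a² (O(j, a) = j*a² + 13 = 13 + j*a²)
k = 309 (k = -(26 - 335) = -1*(-309) = 309)
h = -21 (h = (√(309 + (13 - 7*(-7)²)))² = (√(309 + (13 - 7*49)))² = (√(309 + (13 - 343)))² = (√(309 - 330))² = (√(-21))² = (I*√21)² = -21)
1/h = 1/(-21) = -1/21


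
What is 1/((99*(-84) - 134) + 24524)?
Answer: 1/16074 ≈ 6.2212e-5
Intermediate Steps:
1/((99*(-84) - 134) + 24524) = 1/((-8316 - 134) + 24524) = 1/(-8450 + 24524) = 1/16074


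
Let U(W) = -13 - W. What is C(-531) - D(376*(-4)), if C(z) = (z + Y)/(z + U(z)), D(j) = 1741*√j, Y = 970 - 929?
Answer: 490/13 - 6964*I*√94 ≈ 37.692 - 67519.0*I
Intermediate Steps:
Y = 41
C(z) = -41/13 - z/13 (C(z) = (z + 41)/(z + (-13 - z)) = (41 + z)/(-13) = (41 + z)*(-1/13) = -41/13 - z/13)
C(-531) - D(376*(-4)) = (-41/13 - 1/13*(-531)) - 1741*√(376*(-4)) = (-41/13 + 531/13) - 1741*√(-1504) = 490/13 - 1741*4*I*√94 = 490/13 - 6964*I*√94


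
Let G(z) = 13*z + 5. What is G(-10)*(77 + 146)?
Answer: -27875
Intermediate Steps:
G(z) = 5 + 13*z
G(-10)*(77 + 146) = (5 + 13*(-10))*(77 + 146) = (5 - 130)*223 = -125*223 = -27875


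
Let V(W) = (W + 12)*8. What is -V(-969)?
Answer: 7656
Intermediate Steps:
V(W) = 96 + 8*W (V(W) = (12 + W)*8 = 96 + 8*W)
-V(-969) = -(96 + 8*(-969)) = -(96 - 7752) = -1*(-7656) = 7656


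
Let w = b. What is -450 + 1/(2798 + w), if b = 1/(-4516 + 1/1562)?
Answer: -8881672311209/19737065256 ≈ -450.00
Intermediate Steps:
b = -1562/7053991 (b = 1/(-4516 + 1/1562) = 1/(-7053991/1562) = -1562/7053991 ≈ -0.00022143)
w = -1562/7053991 ≈ -0.00022143
-450 + 1/(2798 + w) = -450 + 1/(2798 - 1562/7053991) = -450 + 1/(19737065256/7053991) = -450 + 7053991/19737065256 = -8881672311209/19737065256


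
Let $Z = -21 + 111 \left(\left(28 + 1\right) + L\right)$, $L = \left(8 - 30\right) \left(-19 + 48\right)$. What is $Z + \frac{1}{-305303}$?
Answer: $- \frac{20644588861}{305303} \approx -67620.0$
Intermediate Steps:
$L = -638$ ($L = \left(-22\right) 29 = -638$)
$Z = -67620$ ($Z = -21 + 111 \left(\left(28 + 1\right) - 638\right) = -21 + 111 \left(29 - 638\right) = -21 + 111 \left(-609\right) = -21 - 67599 = -67620$)
$Z + \frac{1}{-305303} = -67620 + \frac{1}{-305303} = -67620 - \frac{1}{305303} = - \frac{20644588861}{305303}$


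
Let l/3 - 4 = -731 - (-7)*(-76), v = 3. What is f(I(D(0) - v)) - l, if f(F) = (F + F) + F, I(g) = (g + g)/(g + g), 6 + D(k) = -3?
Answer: 3780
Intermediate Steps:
D(k) = -9 (D(k) = -6 - 3 = -9)
l = -3777 (l = 12 + 3*(-731 - (-7)*(-76)) = 12 + 3*(-731 - 1*532) = 12 + 3*(-731 - 532) = 12 + 3*(-1263) = 12 - 3789 = -3777)
I(g) = 1 (I(g) = (2*g)/((2*g)) = (2*g)*(1/(2*g)) = 1)
f(F) = 3*F (f(F) = 2*F + F = 3*F)
f(I(D(0) - v)) - l = 3*1 - 1*(-3777) = 3 + 3777 = 3780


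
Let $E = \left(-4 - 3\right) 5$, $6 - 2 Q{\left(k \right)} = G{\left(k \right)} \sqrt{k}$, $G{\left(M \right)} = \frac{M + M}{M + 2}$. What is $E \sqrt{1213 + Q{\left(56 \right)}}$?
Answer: $- \frac{70 \sqrt{255664 - 406 \sqrt{14}}}{29} \approx -1216.9$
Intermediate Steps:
$G{\left(M \right)} = \frac{2 M}{2 + M}$
$Q{\left(k \right)} = 3 - \frac{k^{\frac{3}{2}}}{2 + k}$ ($Q{\left(k \right)} = 3 - \frac{\frac{2 k}{2 + k} \sqrt{k}}{2} = 3 - \frac{2 k^{\frac{3}{2}} \frac{1}{2 + k}}{2} = 3 - \frac{k^{\frac{3}{2}}}{2 + k}$)
$E = -35$ ($E = \left(-7\right) 5 = -35$)
$E \sqrt{1213 + Q{\left(56 \right)}} = - 35 \sqrt{1213 + \frac{6 - 56^{\frac{3}{2}} + 3 \cdot 56}{2 + 56}} = - 35 \sqrt{1213 + \frac{6 - 112 \sqrt{14} + 168}{58}} = - 35 \sqrt{1213 + \frac{174 - 112 \sqrt{14}}{58}} = - 35 \sqrt{1213 + \left(3 - \frac{56 \sqrt{14}}{29}\right)} = - 35 \sqrt{1216 - \frac{56 \sqrt{14}}{29}}$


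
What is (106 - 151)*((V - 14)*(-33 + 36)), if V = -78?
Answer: 12420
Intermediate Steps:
(106 - 151)*((V - 14)*(-33 + 36)) = (106 - 151)*((-78 - 14)*(-33 + 36)) = -(-4140)*3 = -45*(-276) = 12420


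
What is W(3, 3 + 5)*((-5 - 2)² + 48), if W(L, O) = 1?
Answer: 97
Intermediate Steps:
W(3, 3 + 5)*((-5 - 2)² + 48) = 1*((-5 - 2)² + 48) = 1*((-7)² + 48) = 1*(49 + 48) = 1*97 = 97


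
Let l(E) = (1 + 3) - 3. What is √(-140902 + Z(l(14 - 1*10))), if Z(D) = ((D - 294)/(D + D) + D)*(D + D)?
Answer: I*√141193 ≈ 375.76*I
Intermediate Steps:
l(E) = 1 (l(E) = 4 - 3 = 1)
Z(D) = 2*D*(D + (-294 + D)/(2*D)) (Z(D) = ((-294 + D)/((2*D)) + D)*(2*D) = ((-294 + D)*(1/(2*D)) + D)*(2*D) = ((-294 + D)/(2*D) + D)*(2*D) = (D + (-294 + D)/(2*D))*(2*D) = 2*D*(D + (-294 + D)/(2*D)))
√(-140902 + Z(l(14 - 1*10))) = √(-140902 + (-294 + 1 + 2*1²)) = √(-140902 + (-294 + 1 + 2*1)) = √(-140902 + (-294 + 1 + 2)) = √(-140902 - 291) = √(-141193) = I*√141193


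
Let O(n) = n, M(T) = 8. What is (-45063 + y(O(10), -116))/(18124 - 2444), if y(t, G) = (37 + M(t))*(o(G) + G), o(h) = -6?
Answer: -50553/15680 ≈ -3.2240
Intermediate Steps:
y(t, G) = -270 + 45*G (y(t, G) = (37 + 8)*(-6 + G) = 45*(-6 + G) = -270 + 45*G)
(-45063 + y(O(10), -116))/(18124 - 2444) = (-45063 + (-270 + 45*(-116)))/(18124 - 2444) = (-45063 + (-270 - 5220))/15680 = (-45063 - 5490)*(1/15680) = -50553*1/15680 = -50553/15680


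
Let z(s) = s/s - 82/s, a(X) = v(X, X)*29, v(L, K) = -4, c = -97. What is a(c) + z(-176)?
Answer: -10079/88 ≈ -114.53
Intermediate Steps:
a(X) = -116 (a(X) = -4*29 = -116)
z(s) = 1 - 82/s
a(c) + z(-176) = -116 + (-82 - 176)/(-176) = -116 - 1/176*(-258) = -116 + 129/88 = -10079/88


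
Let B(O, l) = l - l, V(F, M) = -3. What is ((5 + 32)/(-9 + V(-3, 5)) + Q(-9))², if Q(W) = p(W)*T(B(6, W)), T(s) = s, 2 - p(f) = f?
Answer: 1369/144 ≈ 9.5069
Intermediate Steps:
p(f) = 2 - f
B(O, l) = 0
Q(W) = 0 (Q(W) = (2 - W)*0 = 0)
((5 + 32)/(-9 + V(-3, 5)) + Q(-9))² = ((5 + 32)/(-9 - 3) + 0)² = (37/(-12) + 0)² = (37*(-1/12) + 0)² = (-37/12 + 0)² = (-37/12)² = 1369/144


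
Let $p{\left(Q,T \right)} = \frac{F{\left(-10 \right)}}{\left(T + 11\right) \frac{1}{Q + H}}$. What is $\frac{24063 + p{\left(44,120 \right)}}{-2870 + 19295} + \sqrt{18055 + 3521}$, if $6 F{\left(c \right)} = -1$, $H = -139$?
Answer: $\frac{18913613}{12910050} + 2 \sqrt{5394} \approx 148.35$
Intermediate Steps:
$F{\left(c \right)} = - \frac{1}{6}$ ($F{\left(c \right)} = \frac{1}{6} \left(-1\right) = - \frac{1}{6}$)
$p{\left(Q,T \right)} = - \frac{-139 + Q}{6 \left(11 + T\right)}$ ($p{\left(Q,T \right)} = - \frac{1}{6 \frac{T + 11}{Q - 139}} = - \frac{1}{6 \frac{11 + T}{-139 + Q}} = - \frac{\frac{1}{11 + T} \left(-139 + Q\right)}{6} = - \frac{-139 + Q}{6 \left(11 + T\right)}$)
$\frac{24063 + p{\left(44,120 \right)}}{-2870 + 19295} + \sqrt{18055 + 3521} = \frac{24063 + \frac{139 - 44}{6 \left(11 + 120\right)}}{-2870 + 19295} + \sqrt{18055 + 3521} = \frac{24063 + \frac{139 - 44}{6 \cdot 131}}{16425} + \sqrt{21576} = \left(24063 + \frac{1}{6} \cdot \frac{1}{131} \cdot 95\right) \frac{1}{16425} + 2 \sqrt{5394} = \left(24063 + \frac{95}{786}\right) \frac{1}{16425} + 2 \sqrt{5394} = \frac{18913613}{786} \cdot \frac{1}{16425} + 2 \sqrt{5394} = \frac{18913613}{12910050} + 2 \sqrt{5394}$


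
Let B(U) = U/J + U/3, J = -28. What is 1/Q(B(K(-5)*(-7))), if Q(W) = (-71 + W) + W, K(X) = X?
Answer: -6/301 ≈ -0.019934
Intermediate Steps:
B(U) = 25*U/84 (B(U) = U/(-28) + U/3 = U*(-1/28) + U*(⅓) = -U/28 + U/3 = 25*U/84)
Q(W) = -71 + 2*W
1/Q(B(K(-5)*(-7))) = 1/(-71 + 2*(25*(-5*(-7))/84)) = 1/(-71 + 2*((25/84)*35)) = 1/(-71 + 2*(125/12)) = 1/(-71 + 125/6) = 1/(-301/6) = -6/301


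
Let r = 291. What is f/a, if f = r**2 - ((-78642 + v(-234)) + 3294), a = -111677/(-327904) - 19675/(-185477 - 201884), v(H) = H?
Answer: 6785386981417824/16570275199 ≈ 4.0949e+5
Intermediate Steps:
a = 49710825597/127017221344 (a = -111677*(-1/327904) - 19675/(-387361) = 111677/327904 - 19675*(-1/387361) = 111677/327904 + 19675/387361 = 49710825597/127017221344 ≈ 0.39137)
f = 160263 (f = 291**2 - ((-78642 - 234) + 3294) = 84681 - (-78876 + 3294) = 84681 - 1*(-75582) = 84681 + 75582 = 160263)
f/a = 160263/(49710825597/127017221344) = 160263*(127017221344/49710825597) = 6785386981417824/16570275199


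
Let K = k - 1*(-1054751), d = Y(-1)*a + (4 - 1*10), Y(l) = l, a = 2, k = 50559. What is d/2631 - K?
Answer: -2908070618/2631 ≈ -1.1053e+6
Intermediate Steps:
d = -8 (d = -1*2 + (4 - 1*10) = -2 + (4 - 10) = -2 - 6 = -8)
K = 1105310 (K = 50559 - 1*(-1054751) = 50559 + 1054751 = 1105310)
d/2631 - K = -8/2631 - 1*1105310 = -8*1/2631 - 1105310 = -8/2631 - 1105310 = -2908070618/2631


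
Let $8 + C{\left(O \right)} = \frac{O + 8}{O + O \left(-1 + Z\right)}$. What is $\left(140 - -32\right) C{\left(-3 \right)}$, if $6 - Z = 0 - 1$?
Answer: $- \frac{29756}{21} \approx -1417.0$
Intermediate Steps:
$Z = 7$ ($Z = 6 - \left(0 - 1\right) = 6 - -1 = 6 + 1 = 7$)
$C{\left(O \right)} = -8 + \frac{8 + O}{7 O}$ ($C{\left(O \right)} = -8 + \frac{O + 8}{O + O \left(-1 + 7\right)} = -8 + \frac{8 + O}{O + O 6} = -8 + \frac{8 + O}{O + 6 O} = -8 + \frac{8 + O}{7 O}$)
$\left(140 - -32\right) C{\left(-3 \right)} = \left(140 - -32\right) \frac{8 - -165}{7 \left(-3\right)} = \left(140 + 32\right) \frac{1}{7} \left(- \frac{1}{3}\right) \left(8 + 165\right) = 172 \cdot \frac{1}{7} \left(- \frac{1}{3}\right) 173 = 172 \left(- \frac{173}{21}\right) = - \frac{29756}{21}$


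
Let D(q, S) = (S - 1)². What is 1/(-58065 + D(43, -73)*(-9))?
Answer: -1/107349 ≈ -9.3154e-6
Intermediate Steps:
D(q, S) = (-1 + S)²
1/(-58065 + D(43, -73)*(-9)) = 1/(-58065 + (-1 - 73)²*(-9)) = 1/(-58065 + (-74)²*(-9)) = 1/(-58065 + 5476*(-9)) = 1/(-58065 - 49284) = 1/(-107349) = -1/107349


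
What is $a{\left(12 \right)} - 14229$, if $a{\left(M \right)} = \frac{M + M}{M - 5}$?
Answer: $- \frac{99579}{7} \approx -14226.0$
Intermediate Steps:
$a{\left(M \right)} = \frac{2 M}{-5 + M}$
$a{\left(12 \right)} - 14229 = 2 \cdot 12 \frac{1}{-5 + 12} - 14229 = 2 \cdot 12 \cdot \frac{1}{7} - 14229 = \frac{24}{7} - 14229 = - \frac{99579}{7}$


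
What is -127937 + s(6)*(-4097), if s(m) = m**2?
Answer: -275429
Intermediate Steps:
-127937 + s(6)*(-4097) = -127937 + 6**2*(-4097) = -127937 + 36*(-4097) = -127937 - 147492 = -275429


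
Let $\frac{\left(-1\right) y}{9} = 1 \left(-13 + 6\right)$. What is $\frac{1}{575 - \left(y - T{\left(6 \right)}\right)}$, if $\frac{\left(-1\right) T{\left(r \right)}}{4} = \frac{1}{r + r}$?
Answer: $\frac{3}{1535} \approx 0.0019544$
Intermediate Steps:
$y = 63$ ($y = - 9 \cdot 1 \left(-13 + 6\right) = - 9 \cdot 1 \left(-7\right) = \left(-9\right) \left(-7\right) = 63$)
$T{\left(r \right)} = - \frac{2}{r}$ ($T{\left(r \right)} = - \frac{4}{r + r} = - \frac{4}{2 r} = - 4 \frac{1}{2 r} = - \frac{2}{r}$)
$\frac{1}{575 - \left(y - T{\left(6 \right)}\right)} = \frac{1}{575 - \left(63 + \frac{2}{6}\right)} = \frac{1}{575 - \frac{190}{3}} = \frac{1}{\frac{1535}{3}} = \frac{3}{1535}$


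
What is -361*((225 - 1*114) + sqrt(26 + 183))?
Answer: -40071 - 361*sqrt(209) ≈ -45290.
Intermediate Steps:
-361*((225 - 1*114) + sqrt(26 + 183)) = -361*((225 - 114) + sqrt(209)) = -361*(111 + sqrt(209)) = -40071 - 361*sqrt(209)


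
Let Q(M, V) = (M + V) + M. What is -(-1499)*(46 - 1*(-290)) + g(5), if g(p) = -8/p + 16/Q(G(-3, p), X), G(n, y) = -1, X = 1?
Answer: 2518232/5 ≈ 5.0365e+5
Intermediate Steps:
Q(M, V) = V + 2*M
g(p) = -16 - 8/p (g(p) = -8/p + 16/(1 + 2*(-1)) = -8/p + 16/(1 - 2) = -8/p + 16/(-1) = -8/p + 16*(-1) = -8/p - 16 = -16 - 8/p)
-(-1499)*(46 - 1*(-290)) + g(5) = -(-1499)*(46 - 1*(-290)) + (-16 - 8/5) = -(-1499)*(46 + 290) + (-16 - 8*1/5) = -(-1499)*336 + (-16 - 8/5) = -1499*(-336) - 88/5 = 503664 - 88/5 = 2518232/5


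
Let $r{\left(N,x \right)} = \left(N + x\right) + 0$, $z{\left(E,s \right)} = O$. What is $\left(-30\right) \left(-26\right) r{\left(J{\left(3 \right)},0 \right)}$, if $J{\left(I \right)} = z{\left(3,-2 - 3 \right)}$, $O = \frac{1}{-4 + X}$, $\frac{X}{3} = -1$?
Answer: $- \frac{780}{7} \approx -111.43$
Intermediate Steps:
$X = -3$ ($X = 3 \left(-1\right) = -3$)
$O = - \frac{1}{7}$ ($O = \frac{1}{-4 - 3} = \frac{1}{-7} = - \frac{1}{7} \approx -0.14286$)
$z{\left(E,s \right)} = - \frac{1}{7}$
$J{\left(I \right)} = - \frac{1}{7}$
$r{\left(N,x \right)} = N + x$
$\left(-30\right) \left(-26\right) r{\left(J{\left(3 \right)},0 \right)} = \left(-30\right) \left(-26\right) \left(- \frac{1}{7} + 0\right) = 780 \left(- \frac{1}{7}\right) = - \frac{780}{7}$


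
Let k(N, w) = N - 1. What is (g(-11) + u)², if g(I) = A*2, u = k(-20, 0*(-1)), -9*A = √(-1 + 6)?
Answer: 35741/81 + 28*√5/3 ≈ 462.12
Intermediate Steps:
A = -√5/9 (A = -√(-1 + 6)/9 = -√5/9 ≈ -0.24845)
k(N, w) = -1 + N
u = -21 (u = -1 - 20 = -21)
g(I) = -2*√5/9 (g(I) = -√5/9*2 = -2*√5/9)
(g(-11) + u)² = (-2*√5/9 - 21)² = (-21 - 2*√5/9)²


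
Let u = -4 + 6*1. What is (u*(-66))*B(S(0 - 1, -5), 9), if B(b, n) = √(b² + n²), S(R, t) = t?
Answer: -132*√106 ≈ -1359.0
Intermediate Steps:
u = 2 (u = -4 + 6 = 2)
(u*(-66))*B(S(0 - 1, -5), 9) = (2*(-66))*√((-5)² + 9²) = -132*√(25 + 81) = -132*√106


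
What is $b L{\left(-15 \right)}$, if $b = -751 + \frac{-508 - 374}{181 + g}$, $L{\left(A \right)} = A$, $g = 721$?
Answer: $\frac{5087130}{451} \approx 11280.0$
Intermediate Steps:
$b = - \frac{339142}{451}$ ($b = -751 + \frac{-508 - 374}{181 + 721} = -751 - \frac{882}{902} = -751 - \frac{441}{451} = - \frac{339142}{451} \approx -751.98$)
$b L{\left(-15 \right)} = \left(- \frac{339142}{451}\right) \left(-15\right) = \frac{5087130}{451}$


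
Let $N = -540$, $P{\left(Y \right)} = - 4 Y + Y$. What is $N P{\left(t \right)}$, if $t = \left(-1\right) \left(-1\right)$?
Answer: $1620$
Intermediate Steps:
$t = 1$
$P{\left(Y \right)} = - 3 Y$
$N P{\left(t \right)} = - 540 \left(\left(-3\right) 1\right) = \left(-540\right) \left(-3\right) = 1620$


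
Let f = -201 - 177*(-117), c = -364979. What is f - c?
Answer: 385487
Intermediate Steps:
f = 20508 (f = -201 + 20709 = 20508)
f - c = 20508 - 1*(-364979) = 20508 + 364979 = 385487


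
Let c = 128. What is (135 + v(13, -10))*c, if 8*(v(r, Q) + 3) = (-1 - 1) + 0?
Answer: 16864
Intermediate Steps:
v(r, Q) = -13/4 (v(r, Q) = -3 + ((-1 - 1) + 0)/8 = -3 + (-2 + 0)/8 = -3 + (⅛)*(-2) = -3 - ¼ = -13/4)
(135 + v(13, -10))*c = (135 - 13/4)*128 = (527/4)*128 = 16864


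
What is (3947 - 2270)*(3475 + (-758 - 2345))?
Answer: 623844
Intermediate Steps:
(3947 - 2270)*(3475 + (-758 - 2345)) = 1677*(3475 - 3103) = 1677*372 = 623844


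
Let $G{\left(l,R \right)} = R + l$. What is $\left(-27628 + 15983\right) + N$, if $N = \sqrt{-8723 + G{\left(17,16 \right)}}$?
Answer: $-11645 + i \sqrt{8690} \approx -11645.0 + 93.22 i$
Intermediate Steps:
$N = i \sqrt{8690}$ ($N = \sqrt{-8723 + \left(16 + 17\right)} = \sqrt{-8723 + 33} = \sqrt{-8690} = i \sqrt{8690} \approx 93.22 i$)
$\left(-27628 + 15983\right) + N = \left(-27628 + 15983\right) + i \sqrt{8690} = -11645 + i \sqrt{8690}$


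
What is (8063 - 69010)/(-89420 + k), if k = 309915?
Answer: -60947/220495 ≈ -0.27641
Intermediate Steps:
(8063 - 69010)/(-89420 + k) = (8063 - 69010)/(-89420 + 309915) = -60947/220495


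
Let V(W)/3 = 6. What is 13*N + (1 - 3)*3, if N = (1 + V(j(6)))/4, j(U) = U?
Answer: 223/4 ≈ 55.750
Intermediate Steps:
V(W) = 18 (V(W) = 3*6 = 18)
N = 19/4 (N = (1 + 18)/4 = (1/4)*19 = 19/4 ≈ 4.7500)
13*N + (1 - 3)*3 = 13*(19/4) + (1 - 3)*3 = 247/4 - 2*3 = 247/4 - 6 = 223/4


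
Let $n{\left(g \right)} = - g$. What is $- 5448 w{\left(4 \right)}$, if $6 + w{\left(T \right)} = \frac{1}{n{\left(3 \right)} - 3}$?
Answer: $33596$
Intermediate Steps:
$w{\left(T \right)} = - \frac{37}{6}$ ($w{\left(T \right)} = -6 + \frac{1}{\left(-1\right) 3 - 3} = -6 + \frac{1}{-3 - 3} = -6 + \frac{1}{-6} = -6 - \frac{1}{6} = - \frac{37}{6}$)
$- 5448 w{\left(4 \right)} = \left(-5448\right) \left(- \frac{37}{6}\right) = 33596$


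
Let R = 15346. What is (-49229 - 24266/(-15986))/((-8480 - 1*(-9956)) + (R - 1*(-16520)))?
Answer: -196737632/133251303 ≈ -1.4764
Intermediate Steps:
(-49229 - 24266/(-15986))/((-8480 - 1*(-9956)) + (R - 1*(-16520))) = (-49229 - 24266/(-15986))/((-8480 - 1*(-9956)) + (15346 - 1*(-16520))) = (-49229 - 24266*(-1/15986))/((-8480 + 9956) + (15346 + 16520)) = (-49229 + 12133/7993)/(1476 + 31866) = -393475264/7993/33342 = -393475264/7993*1/33342 = -196737632/133251303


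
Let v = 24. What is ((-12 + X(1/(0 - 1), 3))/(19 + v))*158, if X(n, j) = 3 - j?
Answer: -1896/43 ≈ -44.093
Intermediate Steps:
((-12 + X(1/(0 - 1), 3))/(19 + v))*158 = ((-12 + (3 - 1*3))/(19 + 24))*158 = ((-12 + (3 - 3))/43)*158 = ((-12 + 0)*(1/43))*158 = -12*1/43*158 = -12/43*158 = -1896/43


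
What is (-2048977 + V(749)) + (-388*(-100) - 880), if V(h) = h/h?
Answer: -2011056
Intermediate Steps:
V(h) = 1
(-2048977 + V(749)) + (-388*(-100) - 880) = (-2048977 + 1) + (-388*(-100) - 880) = -2048976 + (38800 - 880) = -2048976 + 37920 = -2011056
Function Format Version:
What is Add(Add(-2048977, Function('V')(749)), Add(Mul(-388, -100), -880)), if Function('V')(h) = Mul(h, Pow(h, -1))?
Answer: -2011056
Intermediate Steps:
Function('V')(h) = 1
Add(Add(-2048977, Function('V')(749)), Add(Mul(-388, -100), -880)) = Add(Add(-2048977, 1), Add(Mul(-388, -100), -880)) = Add(-2048976, Add(38800, -880)) = Add(-2048976, 37920) = -2011056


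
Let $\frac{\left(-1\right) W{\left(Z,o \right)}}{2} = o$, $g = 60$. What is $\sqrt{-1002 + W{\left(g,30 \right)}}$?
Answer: $3 i \sqrt{118} \approx 32.588 i$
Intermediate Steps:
$W{\left(Z,o \right)} = - 2 o$
$\sqrt{-1002 + W{\left(g,30 \right)}} = \sqrt{-1002 - 60} = \sqrt{-1062} = 3 i \sqrt{118}$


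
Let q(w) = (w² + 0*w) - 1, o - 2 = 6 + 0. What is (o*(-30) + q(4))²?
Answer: 50625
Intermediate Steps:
o = 8 (o = 2 + (6 + 0) = 2 + 6 = 8)
q(w) = -1 + w² (q(w) = (w² + 0) - 1 = w² - 1 = -1 + w²)
(o*(-30) + q(4))² = (8*(-30) + (-1 + 4²))² = (-240 + (-1 + 16))² = (-240 + 15)² = (-225)² = 50625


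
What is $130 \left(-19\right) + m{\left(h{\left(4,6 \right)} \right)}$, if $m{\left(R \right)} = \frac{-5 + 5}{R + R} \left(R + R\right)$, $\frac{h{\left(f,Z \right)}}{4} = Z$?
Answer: $-2470$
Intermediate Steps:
$h{\left(f,Z \right)} = 4 Z$
$m{\left(R \right)} = 0$ ($m{\left(R \right)} = \frac{0}{2 R} 2 R = 0 \frac{1}{2 R} 2 R = 0 \cdot 2 R = 0$)
$130 \left(-19\right) + m{\left(h{\left(4,6 \right)} \right)} = 130 \left(-19\right) + 0 = -2470 + 0 = -2470$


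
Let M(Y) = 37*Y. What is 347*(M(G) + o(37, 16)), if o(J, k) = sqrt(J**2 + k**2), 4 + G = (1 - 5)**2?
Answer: 154068 + 1735*sqrt(65) ≈ 1.6806e+5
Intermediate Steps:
G = 12 (G = -4 + (1 - 5)**2 = -4 + (-4)**2 = -4 + 16 = 12)
347*(M(G) + o(37, 16)) = 347*(37*12 + sqrt(37**2 + 16**2)) = 347*(444 + sqrt(1369 + 256)) = 347*(444 + sqrt(1625)) = 347*(444 + 5*sqrt(65)) = 154068 + 1735*sqrt(65)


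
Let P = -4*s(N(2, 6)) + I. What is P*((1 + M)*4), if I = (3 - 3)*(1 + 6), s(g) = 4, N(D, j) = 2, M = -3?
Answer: 128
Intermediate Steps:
I = 0 (I = 0*7 = 0)
P = -16 (P = -4*4 + 0 = -16 + 0 = -16)
P*((1 + M)*4) = -16*(1 - 3)*4 = -(-32)*4 = -16*(-8) = 128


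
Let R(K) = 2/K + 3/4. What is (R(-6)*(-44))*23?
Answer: -1265/3 ≈ -421.67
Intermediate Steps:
R(K) = 3/4 + 2/K (R(K) = 2/K + 3*(1/4) = 2/K + 3/4 = 3/4 + 2/K)
(R(-6)*(-44))*23 = ((3/4 + 2/(-6))*(-44))*23 = ((3/4 + 2*(-1/6))*(-44))*23 = ((3/4 - 1/3)*(-44))*23 = ((5/12)*(-44))*23 = -55/3*23 = -1265/3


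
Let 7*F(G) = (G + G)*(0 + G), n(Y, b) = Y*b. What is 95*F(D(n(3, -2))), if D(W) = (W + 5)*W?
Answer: 6840/7 ≈ 977.14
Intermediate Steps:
D(W) = W*(5 + W) (D(W) = (5 + W)*W = W*(5 + W))
F(G) = 2*G²/7 (F(G) = ((G + G)*(0 + G))/7 = ((2*G)*G)/7 = (2*G²)/7 = 2*G²/7)
95*F(D(n(3, -2))) = 95*(2*((3*(-2))*(5 + 3*(-2)))²/7) = 95*(2*(-6*(5 - 6))²/7) = 95*(2*(-6*(-1))²/7) = 95*((2/7)*6²) = 95*((2/7)*36) = 95*(72/7) = 6840/7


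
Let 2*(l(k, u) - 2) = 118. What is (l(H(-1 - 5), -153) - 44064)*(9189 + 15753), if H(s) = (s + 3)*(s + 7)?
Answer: -1097522826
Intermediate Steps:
H(s) = (3 + s)*(7 + s)
l(k, u) = 61 (l(k, u) = 2 + (½)*118 = 2 + 59 = 61)
(l(H(-1 - 5), -153) - 44064)*(9189 + 15753) = (61 - 44064)*(9189 + 15753) = -44003*24942 = -1097522826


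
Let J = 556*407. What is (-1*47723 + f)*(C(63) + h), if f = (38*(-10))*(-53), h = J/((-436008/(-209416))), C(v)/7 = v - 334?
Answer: -4338923155333/1473 ≈ -2.9456e+9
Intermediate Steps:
J = 226292
C(v) = -2338 + 7*v (C(v) = 7*(v - 334) = 7*(-334 + v) = -2338 + 7*v)
h = 160098532/1473 (h = 226292/((-436008/(-209416))) = 226292/((-436008*(-1/209416))) = 226292/(54501/26177) = 226292*(26177/54501) = 160098532/1473 ≈ 1.0869e+5)
f = 20140 (f = -380*(-53) = 20140)
(-1*47723 + f)*(C(63) + h) = (-1*47723 + 20140)*((-2338 + 7*63) + 160098532/1473) = (-47723 + 20140)*((-2338 + 441) + 160098532/1473) = -27583*(-1897 + 160098532/1473) = -27583*157304251/1473 = -4338923155333/1473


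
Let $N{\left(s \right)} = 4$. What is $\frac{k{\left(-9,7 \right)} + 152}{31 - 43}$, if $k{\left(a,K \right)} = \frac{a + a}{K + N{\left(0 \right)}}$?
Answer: $- \frac{827}{66} \approx -12.53$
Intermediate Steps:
$k{\left(a,K \right)} = \frac{2 a}{4 + K}$ ($k{\left(a,K \right)} = \frac{a + a}{K + 4} = \frac{2 a}{4 + K}$)
$\frac{k{\left(-9,7 \right)} + 152}{31 - 43} = \frac{2 \left(-9\right) \frac{1}{4 + 7} + 152}{31 - 43} = \frac{2 \left(-9\right) \frac{1}{11} + 152}{-12} = - \frac{2 \left(-9\right) \frac{1}{11} + 152}{12} = - \frac{- \frac{18}{11} + 152}{12} = \left(- \frac{1}{12}\right) \frac{1654}{11} = - \frac{827}{66}$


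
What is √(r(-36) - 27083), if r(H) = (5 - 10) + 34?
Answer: 9*I*√334 ≈ 164.48*I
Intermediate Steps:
r(H) = 29 (r(H) = -5 + 34 = 29)
√(r(-36) - 27083) = √(29 - 27083) = √(-27054) = 9*I*√334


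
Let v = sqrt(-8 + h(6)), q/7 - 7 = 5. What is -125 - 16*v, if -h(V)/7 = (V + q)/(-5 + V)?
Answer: -125 - 16*I*sqrt(638) ≈ -125.0 - 404.14*I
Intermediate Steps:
q = 84 (q = 49 + 7*5 = 49 + 35 = 84)
h(V) = -7*(84 + V)/(-5 + V) (h(V) = -7*(V + 84)/(-5 + V) = -7*(84 + V)/(-5 + V))
v = I*sqrt(638) (v = sqrt(-8 + 7*(-84 - 1*6)/(-5 + 6)) = sqrt(-8 + 7*(-84 - 6)/1) = sqrt(-8 + 7*1*(-90)) = sqrt(-8 - 630) = sqrt(-638) = I*sqrt(638) ≈ 25.259*I)
-125 - 16*v = -125 - 16*I*sqrt(638)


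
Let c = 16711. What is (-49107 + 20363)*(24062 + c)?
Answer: -1171979112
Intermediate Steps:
(-49107 + 20363)*(24062 + c) = (-49107 + 20363)*(24062 + 16711) = -28744*40773 = -1171979112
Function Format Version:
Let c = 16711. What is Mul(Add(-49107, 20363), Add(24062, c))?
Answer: -1171979112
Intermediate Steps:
Mul(Add(-49107, 20363), Add(24062, c)) = Mul(Add(-49107, 20363), Add(24062, 16711)) = Mul(-28744, 40773) = -1171979112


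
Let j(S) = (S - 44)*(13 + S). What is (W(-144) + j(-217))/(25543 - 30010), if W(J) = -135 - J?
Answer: -17751/1489 ≈ -11.921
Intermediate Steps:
j(S) = (-44 + S)*(13 + S)
(W(-144) + j(-217))/(25543 - 30010) = ((-135 - 1*(-144)) + (-572 + (-217)² - 31*(-217)))/(25543 - 30010) = ((-135 + 144) + (-572 + 47089 + 6727))/(-4467) = (9 + 53244)*(-1/4467) = 53253*(-1/4467) = -17751/1489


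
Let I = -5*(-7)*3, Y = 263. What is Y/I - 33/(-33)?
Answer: 368/105 ≈ 3.5048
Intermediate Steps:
I = 105 (I = 35*3 = 105)
Y/I - 33/(-33) = 263/105 - 33/(-33) = 263*(1/105) - 33*(-1/33) = 263/105 + 1 = 368/105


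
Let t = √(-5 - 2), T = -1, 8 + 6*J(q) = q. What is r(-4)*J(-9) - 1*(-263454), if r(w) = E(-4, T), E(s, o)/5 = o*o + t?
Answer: 1580639/6 - 85*I*√7/6 ≈ 2.6344e+5 - 37.482*I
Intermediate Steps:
J(q) = -4/3 + q/6
t = I*√7 (t = √(-7) = I*√7 ≈ 2.6458*I)
E(s, o) = 5*o² + 5*I*√7 (E(s, o) = 5*(o*o + I*√7) = 5*(o² + I*√7) = 5*o² + 5*I*√7)
r(w) = 5 + 5*I*√7 (r(w) = 5*(-1)² + 5*I*√7 = 5*1 + 5*I*√7 = 5 + 5*I*√7)
r(-4)*J(-9) - 1*(-263454) = (5 + 5*I*√7)*(-4/3 + (⅙)*(-9)) - 1*(-263454) = (5 + 5*I*√7)*(-4/3 - 3/2) + 263454 = (5 + 5*I*√7)*(-17/6) + 263454 = (-85/6 - 85*I*√7/6) + 263454 = 1580639/6 - 85*I*√7/6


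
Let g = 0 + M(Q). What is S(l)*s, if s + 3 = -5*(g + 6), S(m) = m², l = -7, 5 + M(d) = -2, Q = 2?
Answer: 98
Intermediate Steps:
M(d) = -7 (M(d) = -5 - 2 = -7)
g = -7 (g = 0 - 7 = -7)
s = 2 (s = -3 - 5*(-7 + 6) = -3 - 5*(-1) = -3 + 5 = 2)
S(l)*s = (-7)²*2 = 49*2 = 98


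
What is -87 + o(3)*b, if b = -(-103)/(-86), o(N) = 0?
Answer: -87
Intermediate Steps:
b = -103/86 (b = -(-103)*(-1)/86 = -1*103/86 = -103/86 ≈ -1.1977)
-87 + o(3)*b = -87 + 0*(-103/86) = -87 + 0 = -87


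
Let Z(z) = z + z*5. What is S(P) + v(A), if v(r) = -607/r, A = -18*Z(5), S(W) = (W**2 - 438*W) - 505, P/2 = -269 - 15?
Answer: 308288227/540 ≈ 5.7090e+5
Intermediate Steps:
P = -568 (P = 2*(-269 - 15) = 2*(-284) = -568)
Z(z) = 6*z (Z(z) = z + 5*z = 6*z)
S(W) = -505 + W**2 - 438*W
A = -540 (A = -108*5 = -18*30 = -540)
S(P) + v(A) = (-505 + (-568)**2 - 438*(-568)) - 607/(-540) = (-505 + 322624 + 248784) - 607*(-1/540) = 570903 + 607/540 = 308288227/540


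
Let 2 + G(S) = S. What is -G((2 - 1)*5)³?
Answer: -27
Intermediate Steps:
G(S) = -2 + S
-G((2 - 1)*5)³ = -(-2 + (2 - 1)*5)³ = -(-2 + 1*5)³ = -(-2 + 5)³ = -1*3³ = -1*27 = -27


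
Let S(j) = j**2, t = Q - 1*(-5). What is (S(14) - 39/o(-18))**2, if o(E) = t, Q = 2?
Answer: 1776889/49 ≈ 36263.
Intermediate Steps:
t = 7 (t = 2 - 1*(-5) = 2 + 5 = 7)
o(E) = 7
(S(14) - 39/o(-18))**2 = (14**2 - 39/7)**2 = (196 - 39*1/7)**2 = (196 - 39/7)**2 = (1333/7)**2 = 1776889/49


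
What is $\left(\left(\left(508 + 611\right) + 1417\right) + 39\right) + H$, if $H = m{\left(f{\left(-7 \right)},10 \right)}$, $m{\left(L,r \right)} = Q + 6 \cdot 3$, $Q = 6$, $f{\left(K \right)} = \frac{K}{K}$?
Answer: $2599$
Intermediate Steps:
$f{\left(K \right)} = 1$
$m{\left(L,r \right)} = 24$ ($m{\left(L,r \right)} = 6 + 6 \cdot 3 = 6 + 18 = 24$)
$H = 24$
$\left(\left(\left(508 + 611\right) + 1417\right) + 39\right) + H = \left(\left(\left(508 + 611\right) + 1417\right) + 39\right) + 24 = \left(\left(1119 + 1417\right) + 39\right) + 24 = \left(2536 + 39\right) + 24 = 2575 + 24 = 2599$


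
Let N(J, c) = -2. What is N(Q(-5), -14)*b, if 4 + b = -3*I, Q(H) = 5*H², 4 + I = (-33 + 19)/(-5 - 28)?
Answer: -148/11 ≈ -13.455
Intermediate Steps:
I = -118/33 (I = -4 + (-33 + 19)/(-5 - 28) = -4 - 14/(-33) = -4 - 14*(-1/33) = -4 + 14/33 = -118/33 ≈ -3.5758)
b = 74/11 (b = -4 - 3*(-118/33) = -4 + 118/11 = 74/11 ≈ 6.7273)
N(Q(-5), -14)*b = -2*74/11 = -148/11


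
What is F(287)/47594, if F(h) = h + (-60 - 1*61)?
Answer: 83/23797 ≈ 0.0034878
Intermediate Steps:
F(h) = -121 + h (F(h) = h + (-60 - 61) = h - 121 = -121 + h)
F(287)/47594 = (-121 + 287)/47594 = 166*(1/47594) = 83/23797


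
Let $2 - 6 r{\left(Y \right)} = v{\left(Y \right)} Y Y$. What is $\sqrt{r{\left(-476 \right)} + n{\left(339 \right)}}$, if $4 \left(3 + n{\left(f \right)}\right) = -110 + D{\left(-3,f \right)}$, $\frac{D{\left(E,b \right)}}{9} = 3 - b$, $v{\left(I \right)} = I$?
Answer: $\frac{\sqrt{647072754}}{6} \approx 4239.6$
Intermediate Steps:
$D{\left(E,b \right)} = 27 - 9 b$ ($D{\left(E,b \right)} = 9 \left(3 - b\right) = 27 - 9 b$)
$r{\left(Y \right)} = \frac{1}{3} - \frac{Y^{3}}{6}$ ($r{\left(Y \right)} = \frac{1}{3} - \frac{Y Y Y}{6} = \frac{1}{3} - \frac{Y^{2} Y}{6} = \frac{1}{3} - \frac{Y^{3}}{6}$)
$n{\left(f \right)} = - \frac{95}{4} - \frac{9 f}{4}$ ($n{\left(f \right)} = -3 + \frac{-110 - \left(-27 + 9 f\right)}{4} = -3 + \frac{-83 - 9 f}{4} = -3 - \left(\frac{83}{4} + \frac{9 f}{4}\right) = - \frac{95}{4} - \frac{9 f}{4}$)
$\sqrt{r{\left(-476 \right)} + n{\left(339 \right)}} = \sqrt{\left(\frac{1}{3} - \frac{\left(-476\right)^{3}}{6}\right) - \frac{1573}{2}} = \sqrt{\left(\frac{1}{3} - - \frac{53925088}{3}\right) - \frac{1573}{2}} = \sqrt{\left(\frac{1}{3} + \frac{53925088}{3}\right) - \frac{1573}{2}} = \sqrt{\frac{53925089}{3} - \frac{1573}{2}} = \sqrt{\frac{107845459}{6}} = \frac{\sqrt{647072754}}{6}$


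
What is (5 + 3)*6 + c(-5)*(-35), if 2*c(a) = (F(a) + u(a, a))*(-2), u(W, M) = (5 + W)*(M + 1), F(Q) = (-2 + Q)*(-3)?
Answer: 783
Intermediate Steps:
F(Q) = 6 - 3*Q
u(W, M) = (1 + M)*(5 + W) (u(W, M) = (5 + W)*(1 + M) = (1 + M)*(5 + W))
c(a) = -11 - a**2 - 3*a (c(a) = (((6 - 3*a) + (5 + a + 5*a + a*a))*(-2))/2 = (((6 - 3*a) + (5 + a + 5*a + a**2))*(-2))/2 = (((6 - 3*a) + (5 + a**2 + 6*a))*(-2))/2 = ((11 + a**2 + 3*a)*(-2))/2 = (-22 - 6*a - 2*a**2)/2 = -11 - a**2 - 3*a)
(5 + 3)*6 + c(-5)*(-35) = (5 + 3)*6 + (-11 - 1*(-5)**2 - 3*(-5))*(-35) = 8*6 + (-11 - 1*25 + 15)*(-35) = 48 + (-11 - 25 + 15)*(-35) = 48 - 21*(-35) = 48 + 735 = 783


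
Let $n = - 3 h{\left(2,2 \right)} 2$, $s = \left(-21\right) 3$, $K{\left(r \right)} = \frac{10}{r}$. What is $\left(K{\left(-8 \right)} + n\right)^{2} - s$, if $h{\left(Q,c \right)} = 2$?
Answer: $\frac{3817}{16} \approx 238.56$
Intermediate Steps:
$s = -63$
$n = -12$ ($n = \left(-3\right) 2 \cdot 2 = \left(-6\right) 2 = -12$)
$\left(K{\left(-8 \right)} + n\right)^{2} - s = \left(\frac{10}{-8} - 12\right)^{2} - -63 = \left(10 \left(- \frac{1}{8}\right) - 12\right)^{2} + 63 = \left(- \frac{5}{4} - 12\right)^{2} + 63 = \left(- \frac{53}{4}\right)^{2} + 63 = \frac{2809}{16} + 63 = \frac{3817}{16}$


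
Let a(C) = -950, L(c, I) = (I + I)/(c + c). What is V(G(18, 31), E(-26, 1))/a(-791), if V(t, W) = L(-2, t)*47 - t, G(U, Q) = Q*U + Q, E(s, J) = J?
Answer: 1519/100 ≈ 15.190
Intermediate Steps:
L(c, I) = I/c (L(c, I) = (2*I)/((2*c)) = (2*I)*(1/(2*c)) = I/c)
G(U, Q) = Q + Q*U
V(t, W) = -49*t/2 (V(t, W) = (t/(-2))*47 - t = (t*(-½))*47 - t = -t/2*47 - t = -47*t/2 - t = -49*t/2)
V(G(18, 31), E(-26, 1))/a(-791) = -1519*(1 + 18)/2/(-950) = -1519*19/2*(-1/950) = -49/2*589*(-1/950) = -28861/2*(-1/950) = 1519/100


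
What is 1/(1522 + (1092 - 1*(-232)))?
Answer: 1/2846 ≈ 0.00035137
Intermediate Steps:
1/(1522 + (1092 - 1*(-232))) = 1/(1522 + (1092 + 232)) = 1/(1522 + 1324) = 1/2846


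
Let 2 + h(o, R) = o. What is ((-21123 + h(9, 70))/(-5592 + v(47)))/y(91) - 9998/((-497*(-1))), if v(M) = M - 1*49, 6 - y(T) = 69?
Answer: -252429272/12510981 ≈ -20.177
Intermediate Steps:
y(T) = -63 (y(T) = 6 - 1*69 = 6 - 69 = -63)
h(o, R) = -2 + o
v(M) = -49 + M (v(M) = M - 49 = -49 + M)
((-21123 + h(9, 70))/(-5592 + v(47)))/y(91) - 9998/((-497*(-1))) = ((-21123 + (-2 + 9))/(-5592 + (-49 + 47)))/(-63) - 9998/((-497*(-1))) = ((-21123 + 7)/(-5592 - 2))*(-1/63) - 9998/497 = -21116/(-5594)*(-1/63) - 9998*1/497 = -21116*(-1/5594)*(-1/63) - 9998/497 = (10558/2797)*(-1/63) - 9998/497 = -10558/176211 - 9998/497 = -252429272/12510981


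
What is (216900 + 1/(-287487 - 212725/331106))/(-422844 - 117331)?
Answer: -20646468797633194/51418655061965725 ≈ -0.40154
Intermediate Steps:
(216900 + 1/(-287487 - 212725/331106))/(-422844 - 117331) = (216900 + 1/(-287487 - 212725*1/331106))/(-540175) = (216900 + 1/(-287487 - 212725/331106))*(-1/540175) = (216900 + 1/(-95188883347/331106))*(-1/540175) = (216900 - 331106/95188883347)*(-1/540175) = (20646468797633194/95188883347)*(-1/540175) = -20646468797633194/51418655061965725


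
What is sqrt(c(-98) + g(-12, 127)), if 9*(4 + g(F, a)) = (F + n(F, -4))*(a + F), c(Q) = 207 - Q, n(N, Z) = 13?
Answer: 2*sqrt(706)/3 ≈ 17.714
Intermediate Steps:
g(F, a) = -4 + (13 + F)*(F + a)/9 (g(F, a) = -4 + ((F + 13)*(a + F))/9 = -4 + ((13 + F)*(F + a))/9 = -4 + (13 + F)*(F + a)/9)
sqrt(c(-98) + g(-12, 127)) = sqrt((207 - 1*(-98)) + (-4 + (1/9)*(-12)**2 + (13/9)*(-12) + (13/9)*127 + (1/9)*(-12)*127)) = sqrt((207 + 98) + (-4 + (1/9)*144 - 52/3 + 1651/9 - 508/3)) = sqrt(305 + (-4 + 16 - 52/3 + 1651/9 - 508/3)) = sqrt(305 + 79/9) = sqrt(2824/9) = 2*sqrt(706)/3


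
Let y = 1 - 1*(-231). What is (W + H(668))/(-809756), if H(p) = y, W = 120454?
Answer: -60343/404878 ≈ -0.14904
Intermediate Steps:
y = 232 (y = 1 + 231 = 232)
H(p) = 232
(W + H(668))/(-809756) = (120454 + 232)/(-809756) = 120686*(-1/809756) = -60343/404878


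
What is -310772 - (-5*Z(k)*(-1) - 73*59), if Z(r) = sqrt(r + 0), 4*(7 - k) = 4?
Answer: -306465 - 5*sqrt(6) ≈ -3.0648e+5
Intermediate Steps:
k = 6 (k = 7 - 1/4*4 = 7 - 1 = 6)
Z(r) = sqrt(r)
-310772 - (-5*Z(k)*(-1) - 73*59) = -310772 - (-5*sqrt(6)*(-1) - 73*59) = -310772 - (5*sqrt(6) - 4307) = -310772 - (-4307 + 5*sqrt(6)) = -310772 + (4307 - 5*sqrt(6)) = -306465 - 5*sqrt(6)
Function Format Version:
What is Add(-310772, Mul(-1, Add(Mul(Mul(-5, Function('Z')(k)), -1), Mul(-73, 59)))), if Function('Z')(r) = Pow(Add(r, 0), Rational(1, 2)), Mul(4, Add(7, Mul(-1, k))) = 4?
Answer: Add(-306465, Mul(-5, Pow(6, Rational(1, 2)))) ≈ -3.0648e+5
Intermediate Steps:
k = 6 (k = Add(7, Mul(Rational(-1, 4), 4)) = Add(7, -1) = 6)
Function('Z')(r) = Pow(r, Rational(1, 2))
Add(-310772, Mul(-1, Add(Mul(Mul(-5, Function('Z')(k)), -1), Mul(-73, 59)))) = Add(-310772, Mul(-1, Add(Mul(Mul(-5, Pow(6, Rational(1, 2))), -1), Mul(-73, 59)))) = Add(-310772, Mul(-1, Add(Mul(5, Pow(6, Rational(1, 2))), -4307))) = Add(-310772, Mul(-1, Add(-4307, Mul(5, Pow(6, Rational(1, 2)))))) = Add(-310772, Add(4307, Mul(-5, Pow(6, Rational(1, 2))))) = Add(-306465, Mul(-5, Pow(6, Rational(1, 2))))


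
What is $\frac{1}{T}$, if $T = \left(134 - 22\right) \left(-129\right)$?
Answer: $- \frac{1}{14448} \approx -6.9214 \cdot 10^{-5}$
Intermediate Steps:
$T = -14448$ ($T = 112 \left(-129\right) = -14448$)
$\frac{1}{T} = \frac{1}{-14448} = - \frac{1}{14448}$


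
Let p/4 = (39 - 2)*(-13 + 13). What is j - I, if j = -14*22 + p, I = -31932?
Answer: 31624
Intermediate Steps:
p = 0 (p = 4*((39 - 2)*(-13 + 13)) = 4*(37*0) = 4*0 = 0)
j = -308 (j = -14*22 + 0 = -308 + 0 = -308)
j - I = -308 - 1*(-31932) = -308 + 31932 = 31624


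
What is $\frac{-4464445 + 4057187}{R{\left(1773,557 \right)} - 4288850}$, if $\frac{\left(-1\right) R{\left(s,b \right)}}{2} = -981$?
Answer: $\frac{203629}{2143444} \approx 0.095001$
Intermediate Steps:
$R{\left(s,b \right)} = 1962$ ($R{\left(s,b \right)} = \left(-2\right) \left(-981\right) = 1962$)
$\frac{-4464445 + 4057187}{R{\left(1773,557 \right)} - 4288850} = \frac{-4464445 + 4057187}{1962 - 4288850} = - \frac{407258}{1962 - 4288850} = - \frac{407258}{-4286888} = \left(-407258\right) \left(- \frac{1}{4286888}\right) = \frac{203629}{2143444}$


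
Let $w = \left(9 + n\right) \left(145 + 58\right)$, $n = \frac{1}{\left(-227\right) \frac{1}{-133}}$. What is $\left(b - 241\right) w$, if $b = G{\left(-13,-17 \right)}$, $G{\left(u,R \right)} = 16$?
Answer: $- \frac{99388800}{227} \approx -4.3784 \cdot 10^{5}$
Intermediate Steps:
$n = \frac{133}{227}$ ($n = \frac{1}{\left(-227\right) \left(- \frac{1}{133}\right)} = \frac{1}{\frac{227}{133}} = \frac{133}{227} \approx 0.5859$)
$b = 16$
$w = \frac{441728}{227}$ ($w = \left(9 + \frac{133}{227}\right) \left(145 + 58\right) = \frac{2176}{227} \cdot 203 = \frac{441728}{227} \approx 1945.9$)
$\left(b - 241\right) w = \left(16 - 241\right) \frac{441728}{227} = \left(-225\right) \frac{441728}{227} = - \frac{99388800}{227}$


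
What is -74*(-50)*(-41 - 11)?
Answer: -192400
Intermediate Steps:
-74*(-50)*(-41 - 11) = -(-3700)*(-52) = -1*192400 = -192400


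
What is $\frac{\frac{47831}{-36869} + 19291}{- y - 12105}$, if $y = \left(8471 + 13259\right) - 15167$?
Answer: $- \frac{25399716}{24581089} \approx -1.0333$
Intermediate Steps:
$y = 6563$ ($y = 21730 - 15167 = 6563$)
$\frac{\frac{47831}{-36869} + 19291}{- y - 12105} = \frac{\frac{47831}{-36869} + 19291}{\left(-1\right) 6563 - 12105} = \frac{47831 \left(- \frac{1}{36869}\right) + 19291}{-6563 - 12105} = \frac{- \frac{6833}{5267} + 19291}{-18668} = \frac{101598864}{5267} \left(- \frac{1}{18668}\right) = - \frac{25399716}{24581089}$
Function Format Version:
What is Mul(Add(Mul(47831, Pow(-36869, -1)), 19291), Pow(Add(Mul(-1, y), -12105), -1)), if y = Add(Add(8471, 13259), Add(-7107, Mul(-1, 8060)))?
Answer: Rational(-25399716, 24581089) ≈ -1.0333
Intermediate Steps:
y = 6563 (y = Add(21730, Add(-7107, -8060)) = Add(21730, -15167) = 6563)
Mul(Add(Mul(47831, Pow(-36869, -1)), 19291), Pow(Add(Mul(-1, y), -12105), -1)) = Mul(Add(Mul(47831, Pow(-36869, -1)), 19291), Pow(Add(Mul(-1, 6563), -12105), -1)) = Mul(Add(Mul(47831, Rational(-1, 36869)), 19291), Pow(Add(-6563, -12105), -1)) = Mul(Add(Rational(-6833, 5267), 19291), Pow(-18668, -1)) = Mul(Rational(101598864, 5267), Rational(-1, 18668)) = Rational(-25399716, 24581089)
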